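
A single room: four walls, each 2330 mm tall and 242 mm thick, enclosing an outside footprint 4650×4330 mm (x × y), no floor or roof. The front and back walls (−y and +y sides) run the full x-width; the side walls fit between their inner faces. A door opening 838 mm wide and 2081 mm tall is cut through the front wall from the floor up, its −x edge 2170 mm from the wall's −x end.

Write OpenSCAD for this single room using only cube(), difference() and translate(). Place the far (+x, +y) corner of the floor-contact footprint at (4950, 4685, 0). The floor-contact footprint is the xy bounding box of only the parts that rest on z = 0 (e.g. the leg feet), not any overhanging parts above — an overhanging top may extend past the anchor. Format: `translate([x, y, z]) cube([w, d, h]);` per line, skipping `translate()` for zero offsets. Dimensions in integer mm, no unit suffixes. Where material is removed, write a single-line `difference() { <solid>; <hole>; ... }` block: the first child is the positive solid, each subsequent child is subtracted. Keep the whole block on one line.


difference() { translate([300, 355, 0]) cube([4650, 242, 2330]); translate([2470, 355, 0]) cube([838, 242, 2081]); }
translate([300, 4443, 0]) cube([4650, 242, 2330]);
translate([300, 597, 0]) cube([242, 3846, 2330]);
translate([4708, 597, 0]) cube([242, 3846, 2330]);


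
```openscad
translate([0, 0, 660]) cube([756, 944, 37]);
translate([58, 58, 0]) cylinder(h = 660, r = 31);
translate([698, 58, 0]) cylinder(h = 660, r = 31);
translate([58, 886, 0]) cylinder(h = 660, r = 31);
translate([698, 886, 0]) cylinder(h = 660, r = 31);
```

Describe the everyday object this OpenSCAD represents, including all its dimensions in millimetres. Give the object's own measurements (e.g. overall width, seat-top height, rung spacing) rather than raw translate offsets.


A table: top 756 mm (x) × 944 mm (y), 37 mm thick, upper face at z = 697 mm, on four round legs of 62 mm diameter, each leg's bounding box inset 27 mm from the nearest pair of top edges from z = 0 to the bottom of the top.


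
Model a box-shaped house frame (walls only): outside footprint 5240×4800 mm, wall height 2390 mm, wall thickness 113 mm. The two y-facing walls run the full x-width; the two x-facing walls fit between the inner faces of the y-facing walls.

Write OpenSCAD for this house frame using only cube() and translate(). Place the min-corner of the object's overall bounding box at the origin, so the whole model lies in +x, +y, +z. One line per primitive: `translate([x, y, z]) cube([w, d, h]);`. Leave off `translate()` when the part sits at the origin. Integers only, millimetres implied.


cube([5240, 113, 2390]);
translate([0, 4687, 0]) cube([5240, 113, 2390]);
translate([0, 113, 0]) cube([113, 4574, 2390]);
translate([5127, 113, 0]) cube([113, 4574, 2390]);


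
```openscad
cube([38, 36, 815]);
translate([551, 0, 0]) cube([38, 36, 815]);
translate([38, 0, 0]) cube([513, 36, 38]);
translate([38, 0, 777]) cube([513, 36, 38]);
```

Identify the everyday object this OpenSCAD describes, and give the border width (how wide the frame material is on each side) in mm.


A picture frame. The border width is 38 mm.

Four thin pieces enclosing a rectangular opening — a picture frame. The two full-height stiles are 815 mm tall; the top rail sits at z = 777 and is 38 mm tall, so the border above the opening is 815 − 777 = 38 mm, matching the stile x-width.


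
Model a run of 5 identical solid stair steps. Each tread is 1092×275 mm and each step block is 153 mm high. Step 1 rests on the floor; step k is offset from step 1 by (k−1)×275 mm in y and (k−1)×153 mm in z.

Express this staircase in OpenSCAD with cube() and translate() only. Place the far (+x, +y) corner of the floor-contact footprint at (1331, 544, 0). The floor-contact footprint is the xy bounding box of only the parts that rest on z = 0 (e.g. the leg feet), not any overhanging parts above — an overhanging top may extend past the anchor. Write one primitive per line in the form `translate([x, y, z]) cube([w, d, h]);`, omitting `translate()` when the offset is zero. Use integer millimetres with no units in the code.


translate([239, 269, 0]) cube([1092, 275, 153]);
translate([239, 544, 153]) cube([1092, 275, 153]);
translate([239, 819, 306]) cube([1092, 275, 153]);
translate([239, 1094, 459]) cube([1092, 275, 153]);
translate([239, 1369, 612]) cube([1092, 275, 153]);


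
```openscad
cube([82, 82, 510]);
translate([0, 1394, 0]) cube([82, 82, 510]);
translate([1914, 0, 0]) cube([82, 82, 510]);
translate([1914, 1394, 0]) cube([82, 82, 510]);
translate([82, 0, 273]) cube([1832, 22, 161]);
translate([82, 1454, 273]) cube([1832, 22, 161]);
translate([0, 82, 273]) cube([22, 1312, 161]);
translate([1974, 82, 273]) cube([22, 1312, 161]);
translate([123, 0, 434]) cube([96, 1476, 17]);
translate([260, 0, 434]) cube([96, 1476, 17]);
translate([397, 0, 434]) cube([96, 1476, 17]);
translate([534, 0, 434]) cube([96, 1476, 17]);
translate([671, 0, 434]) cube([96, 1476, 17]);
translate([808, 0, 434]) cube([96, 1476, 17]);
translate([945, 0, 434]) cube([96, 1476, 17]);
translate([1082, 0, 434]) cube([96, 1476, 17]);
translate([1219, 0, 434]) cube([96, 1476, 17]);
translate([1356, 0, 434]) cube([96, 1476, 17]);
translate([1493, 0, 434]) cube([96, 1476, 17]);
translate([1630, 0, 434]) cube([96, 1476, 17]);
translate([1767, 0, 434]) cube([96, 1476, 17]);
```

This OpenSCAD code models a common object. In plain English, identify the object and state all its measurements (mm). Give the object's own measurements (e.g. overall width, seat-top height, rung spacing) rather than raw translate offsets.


A bed frame 1996 mm long (x) by 1476 mm wide (y). Four 82×82 mm corner posts, 510 mm tall, at the corners of the footprint. Four rails of 22 mm thickness and 161 mm height run between adjacent posts with their undersides at z = 273 mm, their outer faces flush with the outside of the frame (the two x-running rails run between the posts' inner faces; the two y-running rails run between the posts' inner faces). 13 slats, each 96 mm wide (x) and 17 mm thick, lie across the top of the two x-running rails, running the full 1476 mm width of the frame in y; along x they sit between the end posts with a 41 mm gap after the −x posts and between neighbouring slats, leaving 51 mm before the +x posts.


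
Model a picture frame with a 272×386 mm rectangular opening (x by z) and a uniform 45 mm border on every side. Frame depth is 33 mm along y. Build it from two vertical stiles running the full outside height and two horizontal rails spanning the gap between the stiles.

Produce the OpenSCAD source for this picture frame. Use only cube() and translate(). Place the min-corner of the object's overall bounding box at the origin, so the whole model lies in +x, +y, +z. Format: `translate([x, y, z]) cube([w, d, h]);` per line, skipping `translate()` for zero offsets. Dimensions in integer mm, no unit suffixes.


cube([45, 33, 476]);
translate([317, 0, 0]) cube([45, 33, 476]);
translate([45, 0, 0]) cube([272, 33, 45]);
translate([45, 0, 431]) cube([272, 33, 45]);


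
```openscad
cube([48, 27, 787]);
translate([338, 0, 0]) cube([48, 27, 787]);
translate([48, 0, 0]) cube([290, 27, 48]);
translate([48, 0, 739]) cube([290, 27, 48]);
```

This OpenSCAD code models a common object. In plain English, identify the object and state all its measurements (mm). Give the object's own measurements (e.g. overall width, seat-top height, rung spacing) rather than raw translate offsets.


A rectangular picture frame lying in the x–z plane (depth along y). The opening is 290 mm wide (x) by 691 mm tall (z), surrounded by a border 48 mm wide on all four sides. The frame is 27 mm deep and is made of two full-height vertical stiles with two horizontal rails fitted between them.


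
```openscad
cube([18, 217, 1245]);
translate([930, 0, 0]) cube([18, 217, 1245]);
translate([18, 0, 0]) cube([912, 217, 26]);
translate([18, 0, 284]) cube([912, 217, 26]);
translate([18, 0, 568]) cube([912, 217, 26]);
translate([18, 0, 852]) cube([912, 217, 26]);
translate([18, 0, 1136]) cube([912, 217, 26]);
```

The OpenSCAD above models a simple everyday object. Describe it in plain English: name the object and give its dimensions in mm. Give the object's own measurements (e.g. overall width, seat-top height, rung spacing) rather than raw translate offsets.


An open bookshelf. Two side panels, each 18 mm thick, 217 mm deep and 1245 mm tall, stand 948 mm apart (outside-to-outside). Between them sit 5 shelves, each 26 mm thick and 217 mm deep, spanning the full gap between the sides. The bottom shelf rests on the floor (its underside at z = 0) and the clear gap between one shelf's top and the next shelf's underside is 258 mm.


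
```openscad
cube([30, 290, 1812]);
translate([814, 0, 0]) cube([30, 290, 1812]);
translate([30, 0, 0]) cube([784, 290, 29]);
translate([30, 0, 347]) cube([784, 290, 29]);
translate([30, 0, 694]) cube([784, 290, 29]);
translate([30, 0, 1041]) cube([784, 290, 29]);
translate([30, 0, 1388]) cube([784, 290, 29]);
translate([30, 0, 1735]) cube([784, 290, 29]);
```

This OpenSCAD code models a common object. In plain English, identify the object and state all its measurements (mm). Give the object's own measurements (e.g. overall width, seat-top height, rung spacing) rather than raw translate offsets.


An open bookshelf. Two side panels, each 30 mm thick, 290 mm deep and 1812 mm tall, stand 844 mm apart (outside-to-outside). Between them sit 6 shelves, each 29 mm thick and 290 mm deep, spanning the full gap between the sides. The bottom shelf rests on the floor (its underside at z = 0) and the clear gap between one shelf's top and the next shelf's underside is 318 mm.


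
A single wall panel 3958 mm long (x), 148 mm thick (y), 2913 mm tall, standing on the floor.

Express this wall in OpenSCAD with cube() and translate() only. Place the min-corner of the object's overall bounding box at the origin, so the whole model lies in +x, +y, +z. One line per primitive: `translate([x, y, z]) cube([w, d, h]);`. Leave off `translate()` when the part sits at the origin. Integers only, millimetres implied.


cube([3958, 148, 2913]);


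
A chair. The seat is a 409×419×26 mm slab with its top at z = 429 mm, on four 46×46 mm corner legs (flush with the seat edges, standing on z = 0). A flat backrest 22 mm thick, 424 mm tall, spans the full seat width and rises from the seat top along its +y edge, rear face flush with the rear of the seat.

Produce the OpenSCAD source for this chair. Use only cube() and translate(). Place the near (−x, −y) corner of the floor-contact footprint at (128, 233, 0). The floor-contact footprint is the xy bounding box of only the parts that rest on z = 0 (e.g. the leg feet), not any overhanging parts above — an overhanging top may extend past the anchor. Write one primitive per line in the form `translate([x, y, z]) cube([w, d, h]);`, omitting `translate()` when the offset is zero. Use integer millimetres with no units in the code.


translate([128, 233, 403]) cube([409, 419, 26]);
translate([128, 233, 0]) cube([46, 46, 403]);
translate([491, 233, 0]) cube([46, 46, 403]);
translate([128, 606, 0]) cube([46, 46, 403]);
translate([491, 606, 0]) cube([46, 46, 403]);
translate([128, 630, 429]) cube([409, 22, 424]);


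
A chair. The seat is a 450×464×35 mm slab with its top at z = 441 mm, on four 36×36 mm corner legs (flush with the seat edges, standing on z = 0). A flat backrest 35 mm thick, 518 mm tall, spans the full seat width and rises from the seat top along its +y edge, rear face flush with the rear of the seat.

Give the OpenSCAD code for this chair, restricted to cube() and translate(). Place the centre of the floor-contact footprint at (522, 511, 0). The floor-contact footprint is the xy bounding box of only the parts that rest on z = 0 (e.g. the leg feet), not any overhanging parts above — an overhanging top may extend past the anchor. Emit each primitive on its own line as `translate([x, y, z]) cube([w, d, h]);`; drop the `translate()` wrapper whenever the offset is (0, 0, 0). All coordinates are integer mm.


// leg_h = 441 - 35 = 406
translate([297, 279, 406]) cube([450, 464, 35]);
translate([297, 279, 0]) cube([36, 36, 406]);
translate([711, 279, 0]) cube([36, 36, 406]);
translate([297, 707, 0]) cube([36, 36, 406]);
translate([711, 707, 0]) cube([36, 36, 406]);
translate([297, 708, 441]) cube([450, 35, 518]);


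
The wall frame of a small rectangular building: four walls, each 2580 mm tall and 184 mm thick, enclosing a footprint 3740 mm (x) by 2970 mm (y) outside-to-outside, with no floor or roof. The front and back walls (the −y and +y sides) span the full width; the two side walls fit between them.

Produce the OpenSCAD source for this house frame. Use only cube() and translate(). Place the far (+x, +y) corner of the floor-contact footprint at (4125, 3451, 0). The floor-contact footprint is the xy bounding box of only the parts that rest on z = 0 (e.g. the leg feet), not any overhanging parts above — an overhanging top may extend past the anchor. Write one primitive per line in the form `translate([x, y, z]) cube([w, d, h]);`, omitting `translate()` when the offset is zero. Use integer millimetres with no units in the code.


translate([385, 481, 0]) cube([3740, 184, 2580]);
translate([385, 3267, 0]) cube([3740, 184, 2580]);
translate([385, 665, 0]) cube([184, 2602, 2580]);
translate([3941, 665, 0]) cube([184, 2602, 2580]);


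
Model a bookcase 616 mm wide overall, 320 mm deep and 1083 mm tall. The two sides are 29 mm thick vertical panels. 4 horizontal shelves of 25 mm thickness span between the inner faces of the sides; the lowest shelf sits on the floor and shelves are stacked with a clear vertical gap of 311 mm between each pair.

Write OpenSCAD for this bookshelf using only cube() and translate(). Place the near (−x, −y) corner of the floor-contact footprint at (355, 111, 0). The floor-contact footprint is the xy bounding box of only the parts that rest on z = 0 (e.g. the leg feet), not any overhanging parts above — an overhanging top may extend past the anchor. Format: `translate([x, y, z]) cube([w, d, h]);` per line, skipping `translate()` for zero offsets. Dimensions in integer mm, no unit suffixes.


translate([355, 111, 0]) cube([29, 320, 1083]);
translate([942, 111, 0]) cube([29, 320, 1083]);
translate([384, 111, 0]) cube([558, 320, 25]);
translate([384, 111, 336]) cube([558, 320, 25]);
translate([384, 111, 672]) cube([558, 320, 25]);
translate([384, 111, 1008]) cube([558, 320, 25]);


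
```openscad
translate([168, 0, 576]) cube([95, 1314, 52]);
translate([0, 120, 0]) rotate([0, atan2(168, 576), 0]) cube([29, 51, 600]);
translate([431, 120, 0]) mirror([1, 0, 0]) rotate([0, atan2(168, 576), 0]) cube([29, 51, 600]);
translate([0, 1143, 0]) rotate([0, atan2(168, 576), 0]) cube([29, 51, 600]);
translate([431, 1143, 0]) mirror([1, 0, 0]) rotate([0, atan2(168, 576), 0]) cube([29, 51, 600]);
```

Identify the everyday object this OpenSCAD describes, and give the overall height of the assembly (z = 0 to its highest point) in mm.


A sawhorse. The overall height is 628 mm.

A beam across two mirrored pairs of raked legs — a sawhorse. The beam's underside is at z = 576 (matching the legs' vertical rise in atan2(168, 576)) and the beam is 52 mm tall, so its top is at 576 + 52 = 628 mm. The raked legs top out at the beam's underside, so that is the highest point.


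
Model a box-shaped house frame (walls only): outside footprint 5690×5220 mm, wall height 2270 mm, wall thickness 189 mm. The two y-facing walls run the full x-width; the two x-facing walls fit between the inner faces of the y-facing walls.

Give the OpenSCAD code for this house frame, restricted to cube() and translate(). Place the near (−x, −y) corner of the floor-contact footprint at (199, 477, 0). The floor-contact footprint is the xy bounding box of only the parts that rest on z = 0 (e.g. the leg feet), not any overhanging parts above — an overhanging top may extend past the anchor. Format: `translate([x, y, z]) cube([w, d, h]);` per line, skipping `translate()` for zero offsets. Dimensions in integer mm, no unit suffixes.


translate([199, 477, 0]) cube([5690, 189, 2270]);
translate([199, 5508, 0]) cube([5690, 189, 2270]);
translate([199, 666, 0]) cube([189, 4842, 2270]);
translate([5700, 666, 0]) cube([189, 4842, 2270]);


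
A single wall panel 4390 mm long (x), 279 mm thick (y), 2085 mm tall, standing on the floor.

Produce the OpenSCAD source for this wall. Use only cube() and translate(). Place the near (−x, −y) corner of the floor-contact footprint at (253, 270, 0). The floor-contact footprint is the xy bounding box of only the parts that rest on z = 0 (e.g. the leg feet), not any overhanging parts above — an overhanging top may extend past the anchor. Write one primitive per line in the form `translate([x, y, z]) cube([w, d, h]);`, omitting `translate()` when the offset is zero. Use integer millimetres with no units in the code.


translate([253, 270, 0]) cube([4390, 279, 2085]);


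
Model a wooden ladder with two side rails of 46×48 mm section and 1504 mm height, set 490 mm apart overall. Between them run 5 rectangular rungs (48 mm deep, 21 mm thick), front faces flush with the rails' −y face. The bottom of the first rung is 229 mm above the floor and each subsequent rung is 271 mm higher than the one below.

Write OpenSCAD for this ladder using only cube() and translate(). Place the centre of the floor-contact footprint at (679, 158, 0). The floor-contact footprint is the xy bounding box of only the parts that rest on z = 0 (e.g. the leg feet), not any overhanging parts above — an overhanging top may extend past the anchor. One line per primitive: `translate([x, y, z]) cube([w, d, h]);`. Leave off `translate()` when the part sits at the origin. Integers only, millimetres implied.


translate([434, 134, 0]) cube([46, 48, 1504]);
translate([878, 134, 0]) cube([46, 48, 1504]);
translate([480, 134, 229]) cube([398, 48, 21]);
translate([480, 134, 500]) cube([398, 48, 21]);
translate([480, 134, 771]) cube([398, 48, 21]);
translate([480, 134, 1042]) cube([398, 48, 21]);
translate([480, 134, 1313]) cube([398, 48, 21]);


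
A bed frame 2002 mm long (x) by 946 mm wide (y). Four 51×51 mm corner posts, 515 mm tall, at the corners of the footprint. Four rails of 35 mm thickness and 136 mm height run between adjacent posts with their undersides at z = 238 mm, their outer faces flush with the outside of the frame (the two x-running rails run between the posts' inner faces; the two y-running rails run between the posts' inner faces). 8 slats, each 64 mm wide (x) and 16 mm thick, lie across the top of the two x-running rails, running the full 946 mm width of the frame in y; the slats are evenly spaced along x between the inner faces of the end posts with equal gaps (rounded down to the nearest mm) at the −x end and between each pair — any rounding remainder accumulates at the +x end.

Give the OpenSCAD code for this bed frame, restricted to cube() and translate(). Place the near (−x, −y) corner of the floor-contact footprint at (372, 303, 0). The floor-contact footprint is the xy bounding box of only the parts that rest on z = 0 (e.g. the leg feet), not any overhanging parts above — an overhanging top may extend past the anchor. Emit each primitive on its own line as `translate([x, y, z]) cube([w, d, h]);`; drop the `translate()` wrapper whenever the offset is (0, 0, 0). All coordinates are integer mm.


translate([372, 303, 0]) cube([51, 51, 515]);
translate([372, 1198, 0]) cube([51, 51, 515]);
translate([2323, 303, 0]) cube([51, 51, 515]);
translate([2323, 1198, 0]) cube([51, 51, 515]);
translate([423, 303, 238]) cube([1900, 35, 136]);
translate([423, 1214, 238]) cube([1900, 35, 136]);
translate([372, 354, 238]) cube([35, 844, 136]);
translate([2339, 354, 238]) cube([35, 844, 136]);
translate([577, 303, 374]) cube([64, 946, 16]);
translate([795, 303, 374]) cube([64, 946, 16]);
translate([1013, 303, 374]) cube([64, 946, 16]);
translate([1231, 303, 374]) cube([64, 946, 16]);
translate([1449, 303, 374]) cube([64, 946, 16]);
translate([1667, 303, 374]) cube([64, 946, 16]);
translate([1885, 303, 374]) cube([64, 946, 16]);
translate([2103, 303, 374]) cube([64, 946, 16]);


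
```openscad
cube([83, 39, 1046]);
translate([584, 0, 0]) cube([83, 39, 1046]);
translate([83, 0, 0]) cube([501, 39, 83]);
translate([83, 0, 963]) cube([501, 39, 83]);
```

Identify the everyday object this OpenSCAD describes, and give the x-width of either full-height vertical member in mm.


A picture frame. The border width is 83 mm.

Four thin pieces enclosing a rectangular opening — a picture frame. The two full-height stiles are 1046 mm tall; the top rail sits at z = 963 and is 83 mm tall, so the border above the opening is 1046 − 963 = 83 mm, matching the stile x-width.


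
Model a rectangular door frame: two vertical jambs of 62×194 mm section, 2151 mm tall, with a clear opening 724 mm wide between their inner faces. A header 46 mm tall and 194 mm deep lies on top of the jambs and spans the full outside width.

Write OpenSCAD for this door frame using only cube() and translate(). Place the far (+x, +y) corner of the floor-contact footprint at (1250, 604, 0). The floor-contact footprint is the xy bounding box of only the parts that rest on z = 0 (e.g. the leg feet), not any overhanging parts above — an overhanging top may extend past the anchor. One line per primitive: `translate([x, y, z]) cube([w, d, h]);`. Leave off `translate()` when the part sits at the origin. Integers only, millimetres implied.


translate([402, 410, 0]) cube([62, 194, 2151]);
translate([1188, 410, 0]) cube([62, 194, 2151]);
translate([402, 410, 2151]) cube([848, 194, 46]);


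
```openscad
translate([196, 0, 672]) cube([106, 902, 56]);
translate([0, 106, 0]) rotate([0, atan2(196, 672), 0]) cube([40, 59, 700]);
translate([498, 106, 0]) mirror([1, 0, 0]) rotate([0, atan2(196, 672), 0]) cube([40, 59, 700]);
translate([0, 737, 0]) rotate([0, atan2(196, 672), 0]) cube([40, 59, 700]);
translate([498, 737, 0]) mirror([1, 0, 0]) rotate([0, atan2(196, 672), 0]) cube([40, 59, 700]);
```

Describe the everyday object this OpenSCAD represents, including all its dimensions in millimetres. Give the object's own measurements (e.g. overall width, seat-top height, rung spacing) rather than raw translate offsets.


A sawhorse. A 106×902×56 mm beam (x, y, z) sits on two A-frame leg pairs. Each pair is two raked legs of 40×59 mm section (59 mm along y) splaying symmetrically in x. Each leg rises 672 mm vertically over 196 mm of horizontal reach and is 700 mm long along its own axis. Every leg's outer bottom edge rests on the floor and its outer top edge meets a bottom edge of the beam — the left legs (tilting toward +x) meet the beam's −x bottom edge, the right legs (their mirror images, tilting toward −x) meet its +x bottom edge — so the leg tops tuck under the beam, the beam's underside is 672 mm above the floor, and the feet are 498 mm apart outside-to-outside with the beam centred between them. The two leg pairs are set in 106 mm from either end of the beam.


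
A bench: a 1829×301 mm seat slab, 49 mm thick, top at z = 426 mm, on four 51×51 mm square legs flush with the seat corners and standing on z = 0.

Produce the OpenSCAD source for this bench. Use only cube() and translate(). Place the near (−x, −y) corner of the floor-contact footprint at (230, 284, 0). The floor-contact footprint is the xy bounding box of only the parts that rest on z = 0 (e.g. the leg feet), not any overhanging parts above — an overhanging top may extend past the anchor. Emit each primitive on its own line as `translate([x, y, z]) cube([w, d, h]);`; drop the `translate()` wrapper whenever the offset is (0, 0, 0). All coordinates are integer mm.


translate([230, 284, 377]) cube([1829, 301, 49]);
translate([230, 284, 0]) cube([51, 51, 377]);
translate([230, 534, 0]) cube([51, 51, 377]);
translate([2008, 284, 0]) cube([51, 51, 377]);
translate([2008, 534, 0]) cube([51, 51, 377]);


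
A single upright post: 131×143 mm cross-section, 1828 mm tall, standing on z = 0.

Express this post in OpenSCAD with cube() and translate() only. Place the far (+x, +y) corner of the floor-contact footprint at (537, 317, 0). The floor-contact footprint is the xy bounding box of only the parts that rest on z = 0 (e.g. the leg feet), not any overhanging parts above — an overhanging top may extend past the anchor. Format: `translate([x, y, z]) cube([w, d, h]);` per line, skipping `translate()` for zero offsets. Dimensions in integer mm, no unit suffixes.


translate([406, 174, 0]) cube([131, 143, 1828]);


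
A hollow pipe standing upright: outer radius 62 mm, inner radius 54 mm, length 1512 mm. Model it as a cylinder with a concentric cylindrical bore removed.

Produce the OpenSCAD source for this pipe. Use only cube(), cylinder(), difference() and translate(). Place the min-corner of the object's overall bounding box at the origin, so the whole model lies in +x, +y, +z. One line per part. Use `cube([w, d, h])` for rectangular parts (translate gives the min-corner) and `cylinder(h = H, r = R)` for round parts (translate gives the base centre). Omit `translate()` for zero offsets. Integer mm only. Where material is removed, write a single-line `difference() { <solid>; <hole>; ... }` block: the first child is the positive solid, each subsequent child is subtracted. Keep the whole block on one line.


difference() { translate([62, 62, 0]) cylinder(h = 1512, r = 62); translate([62, 62, 0]) cylinder(h = 1512, r = 54); }


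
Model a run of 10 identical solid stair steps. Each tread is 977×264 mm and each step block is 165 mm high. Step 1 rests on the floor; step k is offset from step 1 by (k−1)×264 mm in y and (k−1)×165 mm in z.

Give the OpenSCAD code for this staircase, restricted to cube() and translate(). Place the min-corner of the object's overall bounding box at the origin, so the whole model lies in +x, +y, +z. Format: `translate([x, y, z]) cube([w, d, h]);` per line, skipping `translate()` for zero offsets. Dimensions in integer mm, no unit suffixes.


cube([977, 264, 165]);
translate([0, 264, 165]) cube([977, 264, 165]);
translate([0, 528, 330]) cube([977, 264, 165]);
translate([0, 792, 495]) cube([977, 264, 165]);
translate([0, 1056, 660]) cube([977, 264, 165]);
translate([0, 1320, 825]) cube([977, 264, 165]);
translate([0, 1584, 990]) cube([977, 264, 165]);
translate([0, 1848, 1155]) cube([977, 264, 165]);
translate([0, 2112, 1320]) cube([977, 264, 165]);
translate([0, 2376, 1485]) cube([977, 264, 165]);


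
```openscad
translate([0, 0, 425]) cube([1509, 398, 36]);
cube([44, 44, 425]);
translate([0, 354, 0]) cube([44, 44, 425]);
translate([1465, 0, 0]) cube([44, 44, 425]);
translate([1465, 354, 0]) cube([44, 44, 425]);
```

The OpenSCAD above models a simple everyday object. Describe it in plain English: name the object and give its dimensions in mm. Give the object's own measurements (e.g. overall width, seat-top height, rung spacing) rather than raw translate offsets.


A bench: a 1509×398 mm seat slab, 36 mm thick, top at z = 461 mm, on four 44×44 mm square legs flush with the seat corners and standing on z = 0.


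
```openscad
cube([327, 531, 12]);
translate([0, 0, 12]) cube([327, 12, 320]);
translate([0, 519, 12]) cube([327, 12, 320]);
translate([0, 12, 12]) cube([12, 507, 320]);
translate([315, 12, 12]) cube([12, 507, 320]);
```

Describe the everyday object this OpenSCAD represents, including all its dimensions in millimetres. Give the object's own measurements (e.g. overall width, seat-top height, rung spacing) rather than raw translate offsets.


An open-topped rectangular box: outside dimensions 327×531×332 mm, with a uniform wall and base thickness of 12 mm. The base is a full 327×531 slab on the floor; four walls sit on top of the base. The front and back walls (the −y and +y sides) span the full width; the two side walls fit between them.


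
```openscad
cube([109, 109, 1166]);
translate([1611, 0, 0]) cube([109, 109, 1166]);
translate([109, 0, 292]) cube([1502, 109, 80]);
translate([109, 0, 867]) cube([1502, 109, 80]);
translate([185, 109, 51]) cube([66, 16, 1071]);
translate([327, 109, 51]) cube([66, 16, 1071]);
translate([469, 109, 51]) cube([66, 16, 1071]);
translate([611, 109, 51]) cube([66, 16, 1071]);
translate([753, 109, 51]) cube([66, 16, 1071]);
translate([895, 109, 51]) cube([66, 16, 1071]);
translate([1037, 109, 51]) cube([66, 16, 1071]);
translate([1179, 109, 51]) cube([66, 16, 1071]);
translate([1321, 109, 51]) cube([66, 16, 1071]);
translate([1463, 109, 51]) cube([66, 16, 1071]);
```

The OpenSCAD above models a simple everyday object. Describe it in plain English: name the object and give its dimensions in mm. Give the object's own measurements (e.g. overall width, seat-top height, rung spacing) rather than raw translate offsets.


A fence section. Two 109×109 mm posts, 1166 mm tall, stand on the floor with a clear span of 1502 mm between their inner faces. Two horizontal rails of 109×80 mm section span the gap between the posts with their undersides at z = 292 mm and z = 867 mm, flush with the posts' −y face. 10 pickets, each 66 mm wide, 16 mm thick and 1071 mm tall, are fixed to the +y face of the rails with their bottoms at z = 51 mm, spaced across the span with a 76 mm gap after the −x post and between neighbouring pickets, with 82 mm left before the +x post.


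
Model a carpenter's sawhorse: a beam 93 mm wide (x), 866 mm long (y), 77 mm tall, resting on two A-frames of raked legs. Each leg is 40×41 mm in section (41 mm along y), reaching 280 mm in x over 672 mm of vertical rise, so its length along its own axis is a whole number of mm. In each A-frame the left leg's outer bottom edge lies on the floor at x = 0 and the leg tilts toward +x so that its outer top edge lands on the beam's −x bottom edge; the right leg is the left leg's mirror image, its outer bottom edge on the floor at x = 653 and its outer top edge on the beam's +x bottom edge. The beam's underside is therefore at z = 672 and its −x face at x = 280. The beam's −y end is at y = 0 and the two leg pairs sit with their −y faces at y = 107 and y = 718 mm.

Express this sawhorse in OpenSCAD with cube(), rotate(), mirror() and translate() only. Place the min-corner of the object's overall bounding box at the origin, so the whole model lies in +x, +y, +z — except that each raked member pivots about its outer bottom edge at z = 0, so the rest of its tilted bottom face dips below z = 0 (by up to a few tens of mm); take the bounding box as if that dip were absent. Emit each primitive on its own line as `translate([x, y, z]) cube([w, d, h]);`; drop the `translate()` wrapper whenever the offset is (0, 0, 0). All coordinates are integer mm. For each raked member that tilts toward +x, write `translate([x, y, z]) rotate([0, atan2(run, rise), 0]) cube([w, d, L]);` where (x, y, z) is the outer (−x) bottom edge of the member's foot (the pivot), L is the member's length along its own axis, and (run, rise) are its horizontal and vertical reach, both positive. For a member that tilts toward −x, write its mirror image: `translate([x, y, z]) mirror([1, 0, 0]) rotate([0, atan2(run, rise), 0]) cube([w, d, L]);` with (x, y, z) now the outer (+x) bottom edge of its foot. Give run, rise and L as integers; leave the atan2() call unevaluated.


translate([280, 0, 672]) cube([93, 866, 77]);
translate([0, 107, 0]) rotate([0, atan2(280, 672), 0]) cube([40, 41, 728]);
translate([653, 107, 0]) mirror([1, 0, 0]) rotate([0, atan2(280, 672), 0]) cube([40, 41, 728]);
translate([0, 718, 0]) rotate([0, atan2(280, 672), 0]) cube([40, 41, 728]);
translate([653, 718, 0]) mirror([1, 0, 0]) rotate([0, atan2(280, 672), 0]) cube([40, 41, 728]);


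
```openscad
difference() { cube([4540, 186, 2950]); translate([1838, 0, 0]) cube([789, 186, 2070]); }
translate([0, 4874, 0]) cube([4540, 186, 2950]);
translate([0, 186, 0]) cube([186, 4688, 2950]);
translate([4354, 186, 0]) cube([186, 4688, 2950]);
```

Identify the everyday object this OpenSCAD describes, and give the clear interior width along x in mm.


A single room. The interior width is 4168 mm.

Four walls enclosing a rectangle with a door in the front wall — a room. Outside width 4540 minus two 186 mm walls gives 4168 mm.


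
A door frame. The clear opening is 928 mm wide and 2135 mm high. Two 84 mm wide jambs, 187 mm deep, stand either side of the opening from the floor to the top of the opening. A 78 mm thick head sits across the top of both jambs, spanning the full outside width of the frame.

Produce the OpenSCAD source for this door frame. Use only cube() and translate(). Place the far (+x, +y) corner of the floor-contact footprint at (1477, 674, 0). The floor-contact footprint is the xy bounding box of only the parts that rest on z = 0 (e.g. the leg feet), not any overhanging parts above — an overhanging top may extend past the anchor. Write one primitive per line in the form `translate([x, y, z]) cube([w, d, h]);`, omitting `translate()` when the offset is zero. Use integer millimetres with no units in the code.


translate([381, 487, 0]) cube([84, 187, 2135]);
translate([1393, 487, 0]) cube([84, 187, 2135]);
translate([381, 487, 2135]) cube([1096, 187, 78]);


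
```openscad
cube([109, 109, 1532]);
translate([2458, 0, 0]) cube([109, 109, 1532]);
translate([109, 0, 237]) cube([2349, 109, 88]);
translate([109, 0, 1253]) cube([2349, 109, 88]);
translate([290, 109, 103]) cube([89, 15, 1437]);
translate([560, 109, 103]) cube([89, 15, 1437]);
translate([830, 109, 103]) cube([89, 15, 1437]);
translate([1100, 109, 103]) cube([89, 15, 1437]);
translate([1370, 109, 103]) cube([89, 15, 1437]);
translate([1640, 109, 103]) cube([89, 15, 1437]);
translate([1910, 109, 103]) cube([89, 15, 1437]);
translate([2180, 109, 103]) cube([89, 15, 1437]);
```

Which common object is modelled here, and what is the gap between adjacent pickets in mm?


A fence section. The picket gap is 181 mm.

Two posts, two rails, 8 pickets — a fence section. Span 2349 mm holds 8 pickets of 89 mm with 9 equal gaps: ⌊(2349 − 8·89) / 9⌋ = 181 mm.


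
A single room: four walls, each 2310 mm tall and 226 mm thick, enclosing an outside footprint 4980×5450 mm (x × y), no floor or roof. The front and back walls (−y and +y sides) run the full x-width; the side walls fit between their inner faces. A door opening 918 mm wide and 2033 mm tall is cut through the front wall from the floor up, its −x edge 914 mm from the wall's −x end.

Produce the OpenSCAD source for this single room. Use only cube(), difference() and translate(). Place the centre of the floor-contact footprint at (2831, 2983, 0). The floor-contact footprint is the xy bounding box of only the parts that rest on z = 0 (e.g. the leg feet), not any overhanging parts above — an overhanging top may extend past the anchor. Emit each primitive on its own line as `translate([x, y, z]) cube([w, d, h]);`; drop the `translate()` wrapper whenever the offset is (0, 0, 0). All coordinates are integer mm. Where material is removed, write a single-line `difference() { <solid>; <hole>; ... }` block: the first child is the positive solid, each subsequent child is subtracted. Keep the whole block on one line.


difference() { translate([341, 258, 0]) cube([4980, 226, 2310]); translate([1255, 258, 0]) cube([918, 226, 2033]); }
translate([341, 5482, 0]) cube([4980, 226, 2310]);
translate([341, 484, 0]) cube([226, 4998, 2310]);
translate([5095, 484, 0]) cube([226, 4998, 2310]);


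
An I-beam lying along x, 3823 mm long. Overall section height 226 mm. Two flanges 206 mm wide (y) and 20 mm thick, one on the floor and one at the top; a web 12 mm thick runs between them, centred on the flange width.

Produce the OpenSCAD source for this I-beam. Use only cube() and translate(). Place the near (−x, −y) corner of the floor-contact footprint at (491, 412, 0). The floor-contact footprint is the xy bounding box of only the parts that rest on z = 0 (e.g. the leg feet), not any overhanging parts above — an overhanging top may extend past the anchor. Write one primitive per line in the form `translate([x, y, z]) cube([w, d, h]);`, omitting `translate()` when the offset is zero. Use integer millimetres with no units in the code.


translate([491, 412, 0]) cube([3823, 206, 20]);
translate([491, 509, 20]) cube([3823, 12, 186]);
translate([491, 412, 206]) cube([3823, 206, 20]);


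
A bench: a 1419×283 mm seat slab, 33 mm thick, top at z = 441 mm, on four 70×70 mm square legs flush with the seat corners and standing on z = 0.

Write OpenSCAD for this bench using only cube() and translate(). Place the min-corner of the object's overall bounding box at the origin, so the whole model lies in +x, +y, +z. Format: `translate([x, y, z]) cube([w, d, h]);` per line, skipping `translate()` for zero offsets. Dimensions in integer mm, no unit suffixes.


// leg_h = 441 − 33 = 408
translate([0, 0, 408]) cube([1419, 283, 33]);
cube([70, 70, 408]);
translate([0, 213, 0]) cube([70, 70, 408]);
translate([1349, 0, 0]) cube([70, 70, 408]);
translate([1349, 213, 0]) cube([70, 70, 408]);


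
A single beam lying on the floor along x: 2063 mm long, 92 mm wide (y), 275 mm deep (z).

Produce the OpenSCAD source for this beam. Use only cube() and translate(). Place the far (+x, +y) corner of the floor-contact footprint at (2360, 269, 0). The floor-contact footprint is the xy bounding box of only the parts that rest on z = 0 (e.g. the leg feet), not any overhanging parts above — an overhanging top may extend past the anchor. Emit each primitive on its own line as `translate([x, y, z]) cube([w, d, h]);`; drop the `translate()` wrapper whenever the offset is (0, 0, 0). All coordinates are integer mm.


translate([297, 177, 0]) cube([2063, 92, 275]);


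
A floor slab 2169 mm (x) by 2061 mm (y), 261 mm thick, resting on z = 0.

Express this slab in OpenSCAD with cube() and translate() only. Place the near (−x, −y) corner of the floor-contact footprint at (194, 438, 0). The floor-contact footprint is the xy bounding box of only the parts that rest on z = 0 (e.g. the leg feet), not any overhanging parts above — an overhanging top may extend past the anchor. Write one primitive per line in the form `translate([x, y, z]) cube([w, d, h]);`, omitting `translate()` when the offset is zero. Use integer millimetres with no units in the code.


translate([194, 438, 0]) cube([2169, 2061, 261]);


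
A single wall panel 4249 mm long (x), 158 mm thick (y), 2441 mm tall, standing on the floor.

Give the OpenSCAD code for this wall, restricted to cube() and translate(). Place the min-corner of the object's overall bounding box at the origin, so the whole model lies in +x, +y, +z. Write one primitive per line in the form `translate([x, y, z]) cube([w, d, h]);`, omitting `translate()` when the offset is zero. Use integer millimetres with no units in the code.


cube([4249, 158, 2441]);


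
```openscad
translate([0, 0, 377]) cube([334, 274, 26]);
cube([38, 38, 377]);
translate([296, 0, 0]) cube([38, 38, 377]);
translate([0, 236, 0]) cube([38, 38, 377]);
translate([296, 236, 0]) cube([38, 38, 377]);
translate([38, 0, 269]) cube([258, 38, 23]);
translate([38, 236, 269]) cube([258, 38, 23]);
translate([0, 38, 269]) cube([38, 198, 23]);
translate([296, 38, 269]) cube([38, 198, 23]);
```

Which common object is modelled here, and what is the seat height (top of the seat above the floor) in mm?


A stool. The seat height is 403 mm.

A 334×274×26 slab at z = 377 on four corner posts — a stool. The seat top is 377 + 26 = 403 mm.


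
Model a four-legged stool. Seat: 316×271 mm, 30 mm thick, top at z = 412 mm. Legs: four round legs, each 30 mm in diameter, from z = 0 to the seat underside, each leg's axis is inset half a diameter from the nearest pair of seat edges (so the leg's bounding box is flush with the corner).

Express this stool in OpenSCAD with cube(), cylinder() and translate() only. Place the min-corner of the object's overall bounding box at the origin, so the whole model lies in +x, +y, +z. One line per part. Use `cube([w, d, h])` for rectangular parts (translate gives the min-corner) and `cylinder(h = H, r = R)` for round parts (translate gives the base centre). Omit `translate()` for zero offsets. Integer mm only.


translate([0, 0, 382]) cube([316, 271, 30]);
translate([15, 15, 0]) cylinder(h = 382, r = 15);
translate([301, 15, 0]) cylinder(h = 382, r = 15);
translate([15, 256, 0]) cylinder(h = 382, r = 15);
translate([301, 256, 0]) cylinder(h = 382, r = 15);
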